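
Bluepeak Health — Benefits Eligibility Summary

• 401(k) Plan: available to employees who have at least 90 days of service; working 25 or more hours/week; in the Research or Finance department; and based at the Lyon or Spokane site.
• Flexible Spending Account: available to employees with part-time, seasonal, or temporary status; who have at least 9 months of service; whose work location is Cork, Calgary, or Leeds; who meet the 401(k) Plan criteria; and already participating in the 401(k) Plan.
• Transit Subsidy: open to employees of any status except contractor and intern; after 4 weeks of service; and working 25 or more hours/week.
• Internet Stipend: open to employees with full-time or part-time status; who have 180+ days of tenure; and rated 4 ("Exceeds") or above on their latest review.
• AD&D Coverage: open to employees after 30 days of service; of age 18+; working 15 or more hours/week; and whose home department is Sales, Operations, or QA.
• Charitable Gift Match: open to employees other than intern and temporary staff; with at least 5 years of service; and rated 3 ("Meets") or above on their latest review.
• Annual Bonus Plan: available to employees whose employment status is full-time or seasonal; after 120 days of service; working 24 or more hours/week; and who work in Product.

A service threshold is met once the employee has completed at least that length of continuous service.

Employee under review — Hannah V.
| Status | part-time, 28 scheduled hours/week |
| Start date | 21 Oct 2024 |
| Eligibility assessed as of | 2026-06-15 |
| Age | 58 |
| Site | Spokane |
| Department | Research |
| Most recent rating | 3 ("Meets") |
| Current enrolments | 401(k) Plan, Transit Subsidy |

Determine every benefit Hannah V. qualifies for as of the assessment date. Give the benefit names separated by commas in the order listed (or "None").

401(k) Plan, Transit Subsidy

Service from 21 Oct 2024 to 2026-06-15: 602 days.
401(k) Plan — service 602 days ≥ 90 days ✓; 28 hrs/wk ≥ 25 ✓; dept Research ✓; site Spokane ✓ → eligible.
Flexible Spending Account — status part-time ✓; service 602 days ≥ 9 months (≈270 days) ✓; site Spokane ✗ (not Cork, Calgary, or Leeds) → not eligible.
Transit Subsidy — status part-time ✓ (not excluded); service 602 days ≥ 4 weeks (≈28 days) ✓; 28 hrs/wk ≥ 25 ✓ → eligible.
Internet Stipend — status part-time ✓; service 602 days ≥ 180 days ✓; rating 3 < 4 ✗ → not eligible.
AD&D Coverage — service 602 days ≥ 30 days ✓; age 58 ≥ 18 ✓; 28 hrs/wk ≥ 15 ✓; dept Research ✗ → not eligible.
Charitable Gift Match — status part-time ✓ (not excluded); service 602 days < 5 years (≈1825 days) ✗ → not eligible.
Annual Bonus Plan — status part-time ✗ (requires full-time or seasonal) → not eligible.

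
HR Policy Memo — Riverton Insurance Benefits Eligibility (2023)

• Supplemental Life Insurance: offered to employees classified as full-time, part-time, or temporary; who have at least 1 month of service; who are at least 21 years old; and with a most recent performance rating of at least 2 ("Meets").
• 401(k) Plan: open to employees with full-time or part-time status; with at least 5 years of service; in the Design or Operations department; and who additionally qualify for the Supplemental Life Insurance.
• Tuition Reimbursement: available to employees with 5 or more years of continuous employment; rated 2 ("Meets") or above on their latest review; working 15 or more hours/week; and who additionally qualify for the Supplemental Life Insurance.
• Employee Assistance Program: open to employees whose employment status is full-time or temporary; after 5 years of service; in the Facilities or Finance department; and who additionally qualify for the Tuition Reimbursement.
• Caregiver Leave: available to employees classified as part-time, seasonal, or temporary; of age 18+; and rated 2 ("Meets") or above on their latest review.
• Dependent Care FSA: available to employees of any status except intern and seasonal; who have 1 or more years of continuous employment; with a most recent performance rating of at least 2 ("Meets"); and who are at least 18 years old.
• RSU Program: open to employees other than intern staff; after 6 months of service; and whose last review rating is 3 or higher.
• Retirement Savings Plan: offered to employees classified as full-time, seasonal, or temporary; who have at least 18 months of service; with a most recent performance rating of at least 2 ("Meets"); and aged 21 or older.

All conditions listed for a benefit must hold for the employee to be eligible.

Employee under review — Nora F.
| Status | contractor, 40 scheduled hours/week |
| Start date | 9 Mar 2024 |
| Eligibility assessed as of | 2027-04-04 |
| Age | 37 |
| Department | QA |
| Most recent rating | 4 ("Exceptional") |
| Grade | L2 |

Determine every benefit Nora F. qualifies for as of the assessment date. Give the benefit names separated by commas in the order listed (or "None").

Dependent Care FSA, RSU Program

Service from 9 Mar 2024 to 2027-04-04: 1121 days.
Supplemental Life Insurance — status contractor ✗ (requires full-time, part-time, or temporary) → not eligible.
401(k) Plan — status contractor ✗ (requires full-time or part-time) → not eligible.
Tuition Reimbursement — service 1121 days < 5 years (≈1825 days) ✗ → not eligible.
Employee Assistance Program — status contractor ✗ (requires full-time or temporary) → not eligible.
Caregiver Leave — status contractor ✗ (requires part-time, seasonal, or temporary) → not eligible.
Dependent Care FSA — status contractor ✓ (not excluded); service 1121 days ≥ 1 year (≈365 days) ✓; rating 4 ≥ 2 ✓; age 37 ≥ 18 ✓ → eligible.
RSU Program — status contractor ✓ (not excluded); service 1121 days ≥ 6 months (≈180 days) ✓; rating 4 ≥ 3 ✓ → eligible.
Retirement Savings Plan — status contractor ✗ (requires full-time, seasonal, or temporary) → not eligible.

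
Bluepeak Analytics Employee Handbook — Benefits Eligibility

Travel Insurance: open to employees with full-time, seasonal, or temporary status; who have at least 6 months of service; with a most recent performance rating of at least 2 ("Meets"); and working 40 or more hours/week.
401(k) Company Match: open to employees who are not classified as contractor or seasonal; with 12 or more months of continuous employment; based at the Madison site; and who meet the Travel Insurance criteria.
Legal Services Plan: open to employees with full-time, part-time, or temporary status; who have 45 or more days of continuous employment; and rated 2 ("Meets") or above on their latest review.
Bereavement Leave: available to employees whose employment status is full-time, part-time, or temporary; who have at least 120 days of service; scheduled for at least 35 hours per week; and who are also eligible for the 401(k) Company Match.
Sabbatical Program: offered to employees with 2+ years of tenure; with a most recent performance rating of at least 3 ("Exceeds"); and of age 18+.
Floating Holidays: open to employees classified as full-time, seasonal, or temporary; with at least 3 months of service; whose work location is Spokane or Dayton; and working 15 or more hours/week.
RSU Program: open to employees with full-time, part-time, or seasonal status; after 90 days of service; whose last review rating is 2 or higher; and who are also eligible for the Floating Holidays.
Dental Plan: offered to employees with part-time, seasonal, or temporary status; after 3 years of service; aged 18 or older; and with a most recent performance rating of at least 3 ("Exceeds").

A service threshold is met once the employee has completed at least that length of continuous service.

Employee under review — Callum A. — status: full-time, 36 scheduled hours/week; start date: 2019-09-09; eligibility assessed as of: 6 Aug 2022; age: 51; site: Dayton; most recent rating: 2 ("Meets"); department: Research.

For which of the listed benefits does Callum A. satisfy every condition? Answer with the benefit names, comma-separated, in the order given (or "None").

Legal Services Plan, Floating Holidays, RSU Program

Service from 2019-09-09 to 6 Aug 2022: 1062 days.
Travel Insurance — status full-time ✓; service 1062 days ≥ 6 months (≈180 days) ✓; rating 2 ≥ 2 ✓; 36 hrs/wk < 40 ✗ → not eligible.
401(k) Company Match — status full-time ✓ (not excluded); service 1062 days ≥ 12 months (≈360 days) ✓; site Dayton ✗ (not Madison) → not eligible.
Legal Services Plan — status full-time ✓; service 1062 days ≥ 45 days ✓; rating 2 ≥ 2 ✓ → eligible.
Bereavement Leave — status full-time ✓; service 1062 days ≥ 120 days ✓; 36 hrs/wk ≥ 35 ✓; not eligible for 401(k) Company Match ✗ → not eligible.
Sabbatical Program — service 1062 days ≥ 2 years (≈730 days) ✓; rating 2 < 3 ✗ → not eligible.
Floating Holidays — status full-time ✓; service 1062 days ≥ 3 months (≈90 days) ✓; site Dayton ✓; 36 hrs/wk ≥ 15 ✓ → eligible.
RSU Program — status full-time ✓; service 1062 days ≥ 90 days ✓; rating 2 ≥ 2 ✓; eligible for Floating Holidays ✓ → eligible.
Dental Plan — status full-time ✗ (requires part-time, seasonal, or temporary) → not eligible.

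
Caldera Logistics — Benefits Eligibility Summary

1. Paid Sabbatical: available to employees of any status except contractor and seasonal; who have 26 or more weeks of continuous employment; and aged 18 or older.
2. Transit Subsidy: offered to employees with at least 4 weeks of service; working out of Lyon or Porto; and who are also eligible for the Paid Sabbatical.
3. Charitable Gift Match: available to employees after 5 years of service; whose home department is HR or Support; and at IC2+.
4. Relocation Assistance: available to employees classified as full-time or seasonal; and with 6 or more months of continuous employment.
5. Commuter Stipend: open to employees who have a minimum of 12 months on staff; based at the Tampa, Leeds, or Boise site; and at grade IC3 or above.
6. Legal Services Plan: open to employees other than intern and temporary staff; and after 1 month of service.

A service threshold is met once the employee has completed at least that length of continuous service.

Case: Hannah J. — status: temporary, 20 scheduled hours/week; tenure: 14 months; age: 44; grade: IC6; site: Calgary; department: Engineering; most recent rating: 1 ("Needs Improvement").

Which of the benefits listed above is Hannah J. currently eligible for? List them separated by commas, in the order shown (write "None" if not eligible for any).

Paid Sabbatical

Paid Sabbatical — status temporary ✓ (not excluded); service 14 months ≥ 26 weeks (≈182 days) ✓; age 44 ≥ 18 ✓ → eligible.
Transit Subsidy — service 14 months ≥ 4 weeks (≈28 days) ✓; site Calgary ✗ (not Lyon or Porto) → not eligible.
Charitable Gift Match — service 14 months < 5 years (≈1825 days) ✗ → not eligible.
Relocation Assistance — status temporary ✗ (requires full-time or seasonal) → not eligible.
Commuter Stipend — service 14 months ≥ 12 months ✓; site Calgary ✗ (not Tampa, Leeds, or Boise) → not eligible.
Legal Services Plan — status temporary ✗ (excluded) → not eligible.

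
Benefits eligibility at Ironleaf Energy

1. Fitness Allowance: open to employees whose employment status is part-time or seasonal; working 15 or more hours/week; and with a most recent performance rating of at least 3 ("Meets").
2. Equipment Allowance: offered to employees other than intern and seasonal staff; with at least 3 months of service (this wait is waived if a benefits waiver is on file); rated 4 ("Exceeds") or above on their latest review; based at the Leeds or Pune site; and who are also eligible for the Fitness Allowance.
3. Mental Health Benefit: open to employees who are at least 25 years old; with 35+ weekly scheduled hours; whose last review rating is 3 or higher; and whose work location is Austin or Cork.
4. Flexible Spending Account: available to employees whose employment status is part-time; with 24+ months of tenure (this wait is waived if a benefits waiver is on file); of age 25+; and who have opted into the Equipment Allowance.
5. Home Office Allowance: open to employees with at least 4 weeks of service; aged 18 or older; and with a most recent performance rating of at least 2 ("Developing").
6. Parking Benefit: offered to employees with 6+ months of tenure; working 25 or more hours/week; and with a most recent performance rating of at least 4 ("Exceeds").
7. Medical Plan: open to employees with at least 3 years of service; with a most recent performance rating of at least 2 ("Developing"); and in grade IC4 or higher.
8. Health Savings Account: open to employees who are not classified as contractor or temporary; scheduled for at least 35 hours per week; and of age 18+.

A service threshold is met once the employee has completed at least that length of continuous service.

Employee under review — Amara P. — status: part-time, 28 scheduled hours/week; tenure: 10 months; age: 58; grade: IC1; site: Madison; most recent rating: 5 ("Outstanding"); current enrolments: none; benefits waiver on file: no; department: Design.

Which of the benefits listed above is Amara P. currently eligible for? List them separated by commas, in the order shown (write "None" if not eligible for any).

Fitness Allowance — status part-time ✓; 28 hrs/wk ≥ 15 ✓; rating 5 ≥ 3 ✓ → eligible.
Equipment Allowance — status part-time ✓ (not excluded); no waiver, service 10 months ≥ 3 months ✓; rating 5 ≥ 4 ✓; site Madison ✗ (not Leeds or Pune) → not eligible.
Mental Health Benefit — age 58 ≥ 25 ✓; 28 hrs/wk < 35 ✗ → not eligible.
Flexible Spending Account — status part-time ✓; no waiver, service 10 months < 24 months ✗ → not eligible.
Home Office Allowance — service 10 months ≥ 4 weeks (≈28 days) ✓; age 58 ≥ 18 ✓; rating 5 ≥ 2 ✓ → eligible.
Parking Benefit — service 10 months ≥ 6 months ✓; 28 hrs/wk ≥ 25 ✓; rating 5 ≥ 4 ✓ → eligible.
Medical Plan — service 10 months < 3 years (≈1095 days) ✗ → not eligible.
Health Savings Account — status part-time ✓ (not excluded); 28 hrs/wk < 35 ✗ → not eligible.

Fitness Allowance, Home Office Allowance, Parking Benefit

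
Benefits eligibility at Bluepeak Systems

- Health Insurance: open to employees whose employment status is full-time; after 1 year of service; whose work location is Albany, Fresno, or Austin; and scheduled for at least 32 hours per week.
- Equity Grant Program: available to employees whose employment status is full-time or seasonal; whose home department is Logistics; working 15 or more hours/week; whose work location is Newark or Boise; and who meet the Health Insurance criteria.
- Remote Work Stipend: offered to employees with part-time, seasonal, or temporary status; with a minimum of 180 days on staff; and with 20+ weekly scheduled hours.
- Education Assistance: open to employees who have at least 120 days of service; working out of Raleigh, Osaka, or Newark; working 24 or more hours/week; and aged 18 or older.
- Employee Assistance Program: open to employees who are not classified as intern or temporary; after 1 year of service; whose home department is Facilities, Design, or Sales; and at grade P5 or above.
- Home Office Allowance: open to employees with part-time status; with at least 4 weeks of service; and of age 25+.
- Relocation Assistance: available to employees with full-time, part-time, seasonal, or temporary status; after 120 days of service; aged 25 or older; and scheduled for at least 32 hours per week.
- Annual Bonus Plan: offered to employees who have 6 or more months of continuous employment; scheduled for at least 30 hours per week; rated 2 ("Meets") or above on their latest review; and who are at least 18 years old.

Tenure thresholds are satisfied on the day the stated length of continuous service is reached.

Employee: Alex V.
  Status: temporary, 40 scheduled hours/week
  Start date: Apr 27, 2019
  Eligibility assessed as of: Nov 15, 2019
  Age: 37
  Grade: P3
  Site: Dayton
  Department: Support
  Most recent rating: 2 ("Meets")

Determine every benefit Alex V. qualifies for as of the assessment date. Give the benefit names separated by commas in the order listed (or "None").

Remote Work Stipend, Relocation Assistance, Annual Bonus Plan

Service from Apr 27, 2019 to Nov 15, 2019: 202 days.
Health Insurance — status temporary ✗ (requires full-time) → not eligible.
Equity Grant Program — status temporary ✗ (requires full-time or seasonal) → not eligible.
Remote Work Stipend — status temporary ✓; service 202 days ≥ 180 days ✓; 40 hrs/wk ≥ 20 ✓ → eligible.
Education Assistance — service 202 days ≥ 120 days ✓; site Dayton ✗ (not Raleigh, Osaka, or Newark) → not eligible.
Employee Assistance Program — status temporary ✗ (excluded) → not eligible.
Home Office Allowance — status temporary ✗ (requires part-time) → not eligible.
Relocation Assistance — status temporary ✓; service 202 days ≥ 120 days ✓; age 37 ≥ 25 ✓; 40 hrs/wk ≥ 32 ✓ → eligible.
Annual Bonus Plan — service 202 days ≥ 6 months (≈180 days) ✓; 40 hrs/wk ≥ 30 ✓; rating 2 ≥ 2 ✓; age 37 ≥ 18 ✓ → eligible.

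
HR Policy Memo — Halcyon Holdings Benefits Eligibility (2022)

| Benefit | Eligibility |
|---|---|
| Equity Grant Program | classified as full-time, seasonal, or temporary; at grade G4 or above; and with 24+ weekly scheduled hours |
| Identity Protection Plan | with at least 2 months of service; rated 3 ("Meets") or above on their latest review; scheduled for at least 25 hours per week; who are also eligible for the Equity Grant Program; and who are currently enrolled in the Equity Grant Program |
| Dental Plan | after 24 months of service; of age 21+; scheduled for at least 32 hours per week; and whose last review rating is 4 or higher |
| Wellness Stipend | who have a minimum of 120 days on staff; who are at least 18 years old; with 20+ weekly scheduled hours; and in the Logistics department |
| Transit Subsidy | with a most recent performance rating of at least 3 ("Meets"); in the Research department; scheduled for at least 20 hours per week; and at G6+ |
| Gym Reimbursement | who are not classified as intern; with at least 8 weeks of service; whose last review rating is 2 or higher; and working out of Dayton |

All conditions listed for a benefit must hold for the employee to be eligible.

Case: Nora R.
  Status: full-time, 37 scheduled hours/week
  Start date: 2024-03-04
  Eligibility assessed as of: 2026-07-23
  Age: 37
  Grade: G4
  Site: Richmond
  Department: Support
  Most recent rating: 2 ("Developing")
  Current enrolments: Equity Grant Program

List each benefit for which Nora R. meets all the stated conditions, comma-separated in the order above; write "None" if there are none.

Service from 2024-03-04 to 2026-07-23: 871 days.
Equity Grant Program — status full-time ✓; grade G4 ≥ G4 ✓; 37 hrs/wk ≥ 24 ✓ → eligible.
Identity Protection Plan — service 871 days ≥ 2 months (≈60 days) ✓; rating 2 < 3 ✗ → not eligible.
Dental Plan — service 871 days ≥ 24 months (≈720 days) ✓; age 37 ≥ 21 ✓; 37 hrs/wk ≥ 32 ✓; rating 2 < 4 ✗ → not eligible.
Wellness Stipend — service 871 days ≥ 120 days ✓; age 37 ≥ 18 ✓; 37 hrs/wk ≥ 20 ✓; dept Support ✗ → not eligible.
Transit Subsidy — rating 2 < 3 ✗ → not eligible.
Gym Reimbursement — status full-time ✓ (not excluded); service 871 days ≥ 8 weeks (≈56 days) ✓; rating 2 ≥ 2 ✓; site Richmond ✗ (not Dayton) → not eligible.

Equity Grant Program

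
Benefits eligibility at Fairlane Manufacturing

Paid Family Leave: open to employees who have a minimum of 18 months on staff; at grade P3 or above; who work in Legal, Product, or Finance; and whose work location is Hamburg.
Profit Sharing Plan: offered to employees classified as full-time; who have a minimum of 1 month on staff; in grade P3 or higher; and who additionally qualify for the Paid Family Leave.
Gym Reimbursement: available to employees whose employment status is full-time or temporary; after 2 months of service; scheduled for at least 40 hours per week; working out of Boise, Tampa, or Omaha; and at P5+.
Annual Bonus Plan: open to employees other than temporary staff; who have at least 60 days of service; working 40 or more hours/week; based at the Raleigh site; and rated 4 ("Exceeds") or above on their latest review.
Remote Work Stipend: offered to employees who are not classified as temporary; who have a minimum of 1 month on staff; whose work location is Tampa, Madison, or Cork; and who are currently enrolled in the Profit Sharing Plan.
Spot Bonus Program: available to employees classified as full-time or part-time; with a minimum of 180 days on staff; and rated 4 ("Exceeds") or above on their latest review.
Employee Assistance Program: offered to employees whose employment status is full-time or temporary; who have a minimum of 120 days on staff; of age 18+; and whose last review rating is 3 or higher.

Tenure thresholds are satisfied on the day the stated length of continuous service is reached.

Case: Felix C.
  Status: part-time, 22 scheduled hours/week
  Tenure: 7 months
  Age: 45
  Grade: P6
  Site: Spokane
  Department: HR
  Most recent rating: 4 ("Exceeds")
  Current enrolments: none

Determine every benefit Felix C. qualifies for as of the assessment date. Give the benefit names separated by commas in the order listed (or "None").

Spot Bonus Program

Paid Family Leave — service 7 months < 18 months ✗ → not eligible.
Profit Sharing Plan — status part-time ✗ (requires full-time) → not eligible.
Gym Reimbursement — status part-time ✗ (requires full-time or temporary) → not eligible.
Annual Bonus Plan — status part-time ✓ (not excluded); service 7 months ≥ 60 days ✓; 22 hrs/wk < 40 ✗ → not eligible.
Remote Work Stipend — status part-time ✓ (not excluded); service 7 months ≥ 1 month ✓; site Spokane ✗ (not Tampa, Madison, or Cork) → not eligible.
Spot Bonus Program — status part-time ✓; service 7 months ≥ 180 days ✓; rating 4 ≥ 4 ✓ → eligible.
Employee Assistance Program — status part-time ✗ (requires full-time or temporary) → not eligible.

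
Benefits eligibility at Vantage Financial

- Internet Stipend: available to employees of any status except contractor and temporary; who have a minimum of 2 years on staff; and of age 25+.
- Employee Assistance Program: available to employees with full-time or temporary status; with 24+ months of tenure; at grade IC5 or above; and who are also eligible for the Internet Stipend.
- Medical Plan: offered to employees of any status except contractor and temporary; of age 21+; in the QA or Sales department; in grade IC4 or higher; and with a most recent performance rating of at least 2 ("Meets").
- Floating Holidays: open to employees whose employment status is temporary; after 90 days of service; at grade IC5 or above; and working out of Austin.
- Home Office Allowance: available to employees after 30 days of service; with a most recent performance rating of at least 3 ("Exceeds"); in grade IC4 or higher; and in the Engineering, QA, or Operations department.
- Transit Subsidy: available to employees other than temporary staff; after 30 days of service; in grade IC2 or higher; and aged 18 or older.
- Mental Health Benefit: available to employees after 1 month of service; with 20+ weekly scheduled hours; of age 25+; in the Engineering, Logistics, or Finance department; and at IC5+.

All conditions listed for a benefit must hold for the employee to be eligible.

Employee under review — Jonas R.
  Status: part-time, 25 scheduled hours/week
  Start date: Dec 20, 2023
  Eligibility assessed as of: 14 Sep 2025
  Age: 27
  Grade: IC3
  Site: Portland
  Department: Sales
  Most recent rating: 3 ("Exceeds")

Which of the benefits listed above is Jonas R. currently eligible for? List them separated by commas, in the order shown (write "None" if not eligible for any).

Service from Dec 20, 2023 to 14 Sep 2025: 634 days.
Internet Stipend — status part-time ✓ (not excluded); service 634 days < 2 years (≈730 days) ✗ → not eligible.
Employee Assistance Program — status part-time ✗ (requires full-time or temporary) → not eligible.
Medical Plan — status part-time ✓ (not excluded); age 27 ≥ 21 ✓; dept Sales ✓; grade IC3 < IC4 ✗ → not eligible.
Floating Holidays — status part-time ✗ (requires temporary) → not eligible.
Home Office Allowance — service 634 days ≥ 30 days ✓; rating 3 ≥ 3 ✓; grade IC3 < IC4 ✗ → not eligible.
Transit Subsidy — status part-time ✓ (not excluded); service 634 days ≥ 30 days ✓; grade IC3 ≥ IC2 ✓; age 27 ≥ 18 ✓ → eligible.
Mental Health Benefit — service 634 days ≥ 1 month (≈30 days) ✓; 25 hrs/wk ≥ 20 ✓; age 27 ≥ 25 ✓; dept Sales ✗ → not eligible.

Transit Subsidy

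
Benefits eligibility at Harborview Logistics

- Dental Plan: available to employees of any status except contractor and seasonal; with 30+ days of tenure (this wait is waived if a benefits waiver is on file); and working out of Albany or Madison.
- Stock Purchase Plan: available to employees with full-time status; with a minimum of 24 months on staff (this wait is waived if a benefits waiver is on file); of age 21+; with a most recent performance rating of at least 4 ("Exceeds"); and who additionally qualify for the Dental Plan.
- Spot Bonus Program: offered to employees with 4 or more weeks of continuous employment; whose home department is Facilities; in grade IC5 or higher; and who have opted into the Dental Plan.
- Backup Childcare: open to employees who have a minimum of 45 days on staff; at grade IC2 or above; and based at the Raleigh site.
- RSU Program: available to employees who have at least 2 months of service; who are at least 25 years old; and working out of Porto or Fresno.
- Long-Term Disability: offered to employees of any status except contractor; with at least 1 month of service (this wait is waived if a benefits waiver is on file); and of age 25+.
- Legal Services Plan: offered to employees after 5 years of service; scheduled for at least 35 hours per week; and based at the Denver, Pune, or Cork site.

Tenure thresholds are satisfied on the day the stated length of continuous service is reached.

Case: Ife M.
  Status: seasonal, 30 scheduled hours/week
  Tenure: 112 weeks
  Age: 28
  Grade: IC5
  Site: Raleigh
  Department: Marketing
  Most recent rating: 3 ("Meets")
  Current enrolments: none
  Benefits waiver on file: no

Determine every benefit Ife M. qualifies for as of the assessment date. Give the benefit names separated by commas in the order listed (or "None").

Dental Plan — status seasonal ✗ (excluded) → not eligible.
Stock Purchase Plan — status seasonal ✗ (requires full-time) → not eligible.
Spot Bonus Program — service 112 weeks ≥ 4 weeks ✓; dept Marketing ✗ → not eligible.
Backup Childcare — service 112 weeks ≥ 45 days ✓; grade IC5 ≥ IC2 ✓; site Raleigh ✓ → eligible.
RSU Program — service 112 weeks ≥ 2 months (≈60 days) ✓; age 28 ≥ 25 ✓; site Raleigh ✗ (not Porto or Fresno) → not eligible.
Long-Term Disability — status seasonal ✓ (not excluded); no waiver, service 112 weeks ≥ 1 month (≈30 days) ✓; age 28 ≥ 25 ✓ → eligible.
Legal Services Plan — service 112 weeks < 5 years (≈1825 days) ✗ → not eligible.

Backup Childcare, Long-Term Disability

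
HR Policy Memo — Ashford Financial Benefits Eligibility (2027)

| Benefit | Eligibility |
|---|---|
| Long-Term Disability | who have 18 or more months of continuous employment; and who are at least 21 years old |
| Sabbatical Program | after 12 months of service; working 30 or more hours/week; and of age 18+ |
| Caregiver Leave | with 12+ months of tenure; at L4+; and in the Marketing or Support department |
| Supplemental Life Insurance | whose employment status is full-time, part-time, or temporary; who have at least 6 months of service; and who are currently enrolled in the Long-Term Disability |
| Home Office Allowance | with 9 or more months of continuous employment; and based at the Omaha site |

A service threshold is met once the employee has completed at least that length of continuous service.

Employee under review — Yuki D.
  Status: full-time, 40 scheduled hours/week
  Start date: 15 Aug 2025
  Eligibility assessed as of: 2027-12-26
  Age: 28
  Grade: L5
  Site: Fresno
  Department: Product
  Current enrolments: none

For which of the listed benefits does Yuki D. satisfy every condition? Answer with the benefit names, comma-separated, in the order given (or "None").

Service from 15 Aug 2025 to 2027-12-26: 863 days.
Long-Term Disability — service 863 days ≥ 18 months (≈540 days) ✓; age 28 ≥ 21 ✓ → eligible.
Sabbatical Program — service 863 days ≥ 12 months (≈360 days) ✓; 40 hrs/wk ≥ 30 ✓; age 28 ≥ 18 ✓ → eligible.
Caregiver Leave — service 863 days ≥ 12 months (≈360 days) ✓; grade L5 ≥ L4 ✓; dept Product ✗ → not eligible.
Supplemental Life Insurance — status full-time ✓; service 863 days ≥ 6 months (≈180 days) ✓; not enrolled in Long-Term Disability ✗ → not eligible.
Home Office Allowance — service 863 days ≥ 9 months (≈270 days) ✓; site Fresno ✗ (not Omaha) → not eligible.

Long-Term Disability, Sabbatical Program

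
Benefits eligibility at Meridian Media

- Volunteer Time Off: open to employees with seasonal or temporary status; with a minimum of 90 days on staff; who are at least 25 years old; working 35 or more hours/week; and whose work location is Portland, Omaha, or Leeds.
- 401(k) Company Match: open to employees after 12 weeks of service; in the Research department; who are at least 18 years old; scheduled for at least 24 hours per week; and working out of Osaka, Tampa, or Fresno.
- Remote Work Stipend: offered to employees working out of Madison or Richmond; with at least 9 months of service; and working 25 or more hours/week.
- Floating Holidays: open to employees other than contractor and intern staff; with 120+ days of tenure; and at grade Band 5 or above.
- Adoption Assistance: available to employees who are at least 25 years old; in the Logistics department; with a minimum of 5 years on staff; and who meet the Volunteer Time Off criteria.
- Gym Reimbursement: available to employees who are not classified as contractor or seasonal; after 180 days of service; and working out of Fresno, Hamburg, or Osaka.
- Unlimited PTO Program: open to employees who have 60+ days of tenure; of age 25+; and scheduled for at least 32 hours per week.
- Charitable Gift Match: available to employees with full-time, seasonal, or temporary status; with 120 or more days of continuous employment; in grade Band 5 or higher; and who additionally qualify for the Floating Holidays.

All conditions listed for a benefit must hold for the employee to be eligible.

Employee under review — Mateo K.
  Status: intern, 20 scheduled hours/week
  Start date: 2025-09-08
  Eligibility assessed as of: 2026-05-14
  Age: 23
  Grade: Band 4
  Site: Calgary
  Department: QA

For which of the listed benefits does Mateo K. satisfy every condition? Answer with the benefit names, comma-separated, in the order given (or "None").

Service from 2025-09-08 to 2026-05-14: 248 days.
Volunteer Time Off — status intern ✗ (requires seasonal or temporary) → not eligible.
401(k) Company Match — service 248 days ≥ 12 weeks (≈84 days) ✓; dept QA ✗ → not eligible.
Remote Work Stipend — site Calgary ✗ (not Madison or Richmond) → not eligible.
Floating Holidays — status intern ✗ (excluded) → not eligible.
Adoption Assistance — age 23 < 25 ✗ → not eligible.
Gym Reimbursement — status intern ✓ (not excluded); service 248 days ≥ 180 days ✓; site Calgary ✗ (not Fresno, Hamburg, or Osaka) → not eligible.
Unlimited PTO Program — service 248 days ≥ 60 days ✓; age 23 < 25 ✗ → not eligible.
Charitable Gift Match — status intern ✗ (requires full-time, seasonal, or temporary) → not eligible.

None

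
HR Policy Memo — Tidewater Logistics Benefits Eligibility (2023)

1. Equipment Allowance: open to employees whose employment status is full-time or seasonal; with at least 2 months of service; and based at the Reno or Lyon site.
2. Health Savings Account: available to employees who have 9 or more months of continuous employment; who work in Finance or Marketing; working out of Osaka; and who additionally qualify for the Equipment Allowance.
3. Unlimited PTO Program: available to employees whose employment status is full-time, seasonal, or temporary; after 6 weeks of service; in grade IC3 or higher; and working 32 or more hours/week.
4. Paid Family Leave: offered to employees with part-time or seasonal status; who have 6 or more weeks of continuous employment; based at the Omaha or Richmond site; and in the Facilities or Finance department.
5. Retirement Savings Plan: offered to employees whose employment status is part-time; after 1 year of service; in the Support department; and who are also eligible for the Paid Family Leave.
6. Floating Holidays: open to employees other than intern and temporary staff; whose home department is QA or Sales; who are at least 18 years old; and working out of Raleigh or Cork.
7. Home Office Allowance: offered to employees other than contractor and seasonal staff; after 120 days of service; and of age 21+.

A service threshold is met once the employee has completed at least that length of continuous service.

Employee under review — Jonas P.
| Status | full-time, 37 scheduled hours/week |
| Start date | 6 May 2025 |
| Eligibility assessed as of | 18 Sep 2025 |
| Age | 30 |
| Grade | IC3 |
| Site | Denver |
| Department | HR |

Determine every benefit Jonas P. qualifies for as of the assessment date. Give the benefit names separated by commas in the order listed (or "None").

Service from 6 May 2025 to 18 Sep 2025: 135 days.
Equipment Allowance — status full-time ✓; service 135 days ≥ 2 months (≈60 days) ✓; site Denver ✗ (not Reno or Lyon) → not eligible.
Health Savings Account — service 135 days < 9 months (≈270 days) ✗ → not eligible.
Unlimited PTO Program — status full-time ✓; service 135 days ≥ 6 weeks (≈42 days) ✓; grade IC3 ≥ IC3 ✓; 37 hrs/wk ≥ 32 ✓ → eligible.
Paid Family Leave — status full-time ✗ (requires part-time or seasonal) → not eligible.
Retirement Savings Plan — status full-time ✗ (requires part-time) → not eligible.
Floating Holidays — status full-time ✓ (not excluded); dept HR ✗ → not eligible.
Home Office Allowance — status full-time ✓ (not excluded); service 135 days ≥ 120 days ✓; age 30 ≥ 21 ✓ → eligible.

Unlimited PTO Program, Home Office Allowance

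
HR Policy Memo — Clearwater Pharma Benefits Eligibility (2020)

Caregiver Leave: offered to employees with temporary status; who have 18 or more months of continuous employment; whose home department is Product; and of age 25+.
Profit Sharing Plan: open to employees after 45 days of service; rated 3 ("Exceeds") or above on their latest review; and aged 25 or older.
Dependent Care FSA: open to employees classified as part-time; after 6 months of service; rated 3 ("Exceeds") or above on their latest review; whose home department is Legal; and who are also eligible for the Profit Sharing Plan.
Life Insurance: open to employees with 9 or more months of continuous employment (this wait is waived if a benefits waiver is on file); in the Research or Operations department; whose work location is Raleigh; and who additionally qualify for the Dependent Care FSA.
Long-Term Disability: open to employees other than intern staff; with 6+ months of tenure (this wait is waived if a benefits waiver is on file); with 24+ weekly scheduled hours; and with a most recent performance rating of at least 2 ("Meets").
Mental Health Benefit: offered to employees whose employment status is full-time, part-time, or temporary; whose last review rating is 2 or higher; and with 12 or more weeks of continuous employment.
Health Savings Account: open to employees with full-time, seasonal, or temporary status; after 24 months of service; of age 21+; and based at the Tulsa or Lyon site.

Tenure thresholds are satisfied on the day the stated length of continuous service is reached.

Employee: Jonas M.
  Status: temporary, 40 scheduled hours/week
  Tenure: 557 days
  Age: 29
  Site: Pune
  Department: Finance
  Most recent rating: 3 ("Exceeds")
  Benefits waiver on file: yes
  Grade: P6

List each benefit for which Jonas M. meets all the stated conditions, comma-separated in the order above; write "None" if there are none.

Caregiver Leave — status temporary ✓; service 557 days ≥ 18 months (≈540 days) ✓; dept Finance ✗ → not eligible.
Profit Sharing Plan — service 557 days ≥ 45 days ✓; rating 3 ≥ 3 ✓; age 29 ≥ 25 ✓ → eligible.
Dependent Care FSA — status temporary ✗ (requires part-time) → not eligible.
Life Insurance — benefits waiver on file ✓; dept Finance ✗ → not eligible.
Long-Term Disability — status temporary ✓ (not excluded); benefits waiver on file ✓; 40 hrs/wk ≥ 24 ✓; rating 3 ≥ 2 ✓ → eligible.
Mental Health Benefit — status temporary ✓; rating 3 ≥ 2 ✓; service 557 days ≥ 12 weeks (≈84 days) ✓ → eligible.
Health Savings Account — status temporary ✓; service 557 days < 24 months (≈720 days) ✗ → not eligible.

Profit Sharing Plan, Long-Term Disability, Mental Health Benefit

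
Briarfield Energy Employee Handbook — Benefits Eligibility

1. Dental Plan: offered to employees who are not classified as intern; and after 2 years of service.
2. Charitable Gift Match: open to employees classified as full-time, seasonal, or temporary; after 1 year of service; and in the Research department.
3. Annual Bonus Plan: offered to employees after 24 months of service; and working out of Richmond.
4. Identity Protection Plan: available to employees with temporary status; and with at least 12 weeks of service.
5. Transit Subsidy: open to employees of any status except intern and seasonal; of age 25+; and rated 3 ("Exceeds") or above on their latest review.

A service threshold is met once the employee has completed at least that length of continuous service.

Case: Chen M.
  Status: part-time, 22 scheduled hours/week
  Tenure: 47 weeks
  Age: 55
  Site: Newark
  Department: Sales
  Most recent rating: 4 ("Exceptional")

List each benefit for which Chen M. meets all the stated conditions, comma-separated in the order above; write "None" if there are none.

Dental Plan — status part-time ✓ (not excluded); service 47 weeks < 2 years (≈730 days) ✗ → not eligible.
Charitable Gift Match — status part-time ✗ (requires full-time, seasonal, or temporary) → not eligible.
Annual Bonus Plan — service 47 weeks < 24 months (≈720 days) ✗ → not eligible.
Identity Protection Plan — status part-time ✗ (requires temporary) → not eligible.
Transit Subsidy — status part-time ✓ (not excluded); age 55 ≥ 25 ✓; rating 4 ≥ 3 ✓ → eligible.

Transit Subsidy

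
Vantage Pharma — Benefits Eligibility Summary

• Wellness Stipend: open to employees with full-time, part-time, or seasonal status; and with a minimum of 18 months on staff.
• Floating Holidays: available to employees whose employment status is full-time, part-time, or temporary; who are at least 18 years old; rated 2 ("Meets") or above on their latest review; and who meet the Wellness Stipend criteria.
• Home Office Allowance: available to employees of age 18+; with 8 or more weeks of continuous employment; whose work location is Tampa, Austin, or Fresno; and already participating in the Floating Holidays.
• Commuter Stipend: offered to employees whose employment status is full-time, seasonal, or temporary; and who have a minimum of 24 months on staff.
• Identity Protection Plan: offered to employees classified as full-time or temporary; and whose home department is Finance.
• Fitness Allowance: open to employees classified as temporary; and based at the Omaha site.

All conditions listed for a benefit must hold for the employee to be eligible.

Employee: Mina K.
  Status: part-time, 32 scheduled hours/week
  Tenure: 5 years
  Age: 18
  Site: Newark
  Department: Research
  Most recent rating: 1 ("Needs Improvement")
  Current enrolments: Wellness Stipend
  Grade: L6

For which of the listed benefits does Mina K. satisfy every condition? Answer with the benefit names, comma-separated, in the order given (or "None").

Wellness Stipend — status part-time ✓; service 5 years ≥ 18 months (≈540 days) ✓ → eligible.
Floating Holidays — status part-time ✓; age 18 ≥ 18 ✓; rating 1 < 2 ✗ → not eligible.
Home Office Allowance — age 18 ≥ 18 ✓; service 5 years ≥ 8 weeks (≈56 days) ✓; site Newark ✗ (not Tampa, Austin, or Fresno) → not eligible.
Commuter Stipend — status part-time ✗ (requires full-time, seasonal, or temporary) → not eligible.
Identity Protection Plan — status part-time ✗ (requires full-time or temporary) → not eligible.
Fitness Allowance — status part-time ✗ (requires temporary) → not eligible.

Wellness Stipend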